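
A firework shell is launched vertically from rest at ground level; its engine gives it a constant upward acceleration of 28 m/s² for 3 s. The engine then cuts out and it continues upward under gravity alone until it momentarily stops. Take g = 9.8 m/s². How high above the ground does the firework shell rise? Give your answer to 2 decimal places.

Phase 1 (powered ascent): v₀ = 0 m/s, a = 28 m/s².
v = v₀ + at = 0 + (28)(3) = 84.0 m/s
Δx = v₀t + ½at² = 0·3 + 0.5·28·3² = 126 m

Phase 2 (coasting upward): v₀ = 84.0 m/s, a = -9.8 m/s².
v = v₀ + at → t = (0 − 84.0) / -9.8 = 8.57 s
v² = v₀² + 2aΔx → Δx = (0² − 84.0²)/(2·-9.8) = 360 m
Maximum height = 126 + 360 = 486 m

486.00 m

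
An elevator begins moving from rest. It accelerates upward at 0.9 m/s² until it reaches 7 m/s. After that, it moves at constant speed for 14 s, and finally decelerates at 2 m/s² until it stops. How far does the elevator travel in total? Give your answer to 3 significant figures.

Phase 1 (accelerating): v₀ = 0 m/s, a = 0.9 m/s².
v = v₀ + at → t = (7 − 0) / 0.9 = 7.78 s
v² = v₀² + 2aΔx → Δx = (7² − 0²)/(2·0.9) = 27.2 m

Phase 2 (constant speed): v₀ = 7.00 m/s, a = 0 m/s².
v = v₀ + at = 7.00 + (0)(14) = 7.00 m/s
Δx = v₀t + ½at² = 7.00·14 + 0.5·0·14² = 98.0 m

Phase 3 (decelerating): v₀ = 7.00 m/s, a = -2 m/s².
v = v₀ + at → t = (0 − 7.00) / -2 = 3.50 s
v² = v₀² + 2aΔx → Δx = (0² − 7.00²)/(2·-2) = 12.2 m
Total distance = 27.2 + 98.0 + 12.2 = 137 m

137 m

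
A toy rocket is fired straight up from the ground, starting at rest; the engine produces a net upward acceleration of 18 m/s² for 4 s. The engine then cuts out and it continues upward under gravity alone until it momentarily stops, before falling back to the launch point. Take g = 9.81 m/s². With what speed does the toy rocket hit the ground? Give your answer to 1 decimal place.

89.5 m/s

Phase 1 (powered ascent): v₀ = 0 m/s, a = 18 m/s².
v = v₀ + at = 0 + (18)(4) = 72.0 m/s
Δx = v₀t + ½at² = 0·4 + 0.5·18·4² = 144 m

Phase 2 (coasting upward): v₀ = 72.0 m/s, a = -9.81 m/s².
v = v₀ + at → t = (0 − 72.0) / -9.81 = 7.34 s
v² = v₀² + 2aΔx → Δx = (0² − 72.0²)/(2·-9.81) = 264 m

Phase 3 (free fall): v₀ = 0 m/s, a = -9.81 m/s².
Falls 408 m from rest: t = √(2·408/9.81) = 9.12 s; v = g·t = 89.5 m/s.
Impact speed = 89.5 m/s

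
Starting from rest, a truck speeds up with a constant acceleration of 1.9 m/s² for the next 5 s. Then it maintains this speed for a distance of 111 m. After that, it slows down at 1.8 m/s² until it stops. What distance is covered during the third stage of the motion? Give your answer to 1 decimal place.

25.1 m

Phase 1 (accelerating): v₀ = 0 m/s, a = 1.9 m/s².
v = v₀ + at = 0 + (1.9)(5) = 9.50 m/s
Δx = v₀t + ½at² = 0·5 + 0.5·1.9·5² = 23.8 m

Phase 2 (constant speed): v₀ = 9.50 m/s, a = 0 m/s².
Constant speed: t = d/v = 111/9.50 = 11.7 s

Phase 3 (decelerating): v₀ = 9.50 m/s, a = -1.8 m/s².
v = v₀ + at → t = (0 − 9.50) / -1.8 = 5.28 s
v² = v₀² + 2aΔx → Δx = (0² − 9.50²)/(2·-1.8) = 25.1 m
Distance in phase 3 = 25.1 m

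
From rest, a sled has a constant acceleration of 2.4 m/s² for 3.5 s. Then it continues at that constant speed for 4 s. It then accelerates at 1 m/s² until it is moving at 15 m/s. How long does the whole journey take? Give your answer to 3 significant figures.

Phase 1 (accelerating): v₀ = 0 m/s, a = 2.4 m/s².
v = v₀ + at = 0 + (2.4)(3.5) = 8.40 m/s
Δx = v₀t + ½at² = 0·3.5 + 0.5·2.4·3.5² = 14.7 m

Phase 2 (constant speed): v₀ = 8.40 m/s, a = 0 m/s².
v = v₀ + at = 8.40 + (0)(4) = 8.40 m/s
Δx = v₀t + ½at² = 8.40·4 + 0.5·0·4² = 33.6 m

Phase 3 (accelerating): v₀ = 8.40 m/s, a = 1 m/s².
v = v₀ + at → t = (15 − 8.40) / 1 = 6.60 s
v² = v₀² + 2aΔx → Δx = (15² − 8.40²)/(2·1) = 77.2 m
Total time = 3.50 + 4.00 + 6.60 = 14.1 s

14.1 s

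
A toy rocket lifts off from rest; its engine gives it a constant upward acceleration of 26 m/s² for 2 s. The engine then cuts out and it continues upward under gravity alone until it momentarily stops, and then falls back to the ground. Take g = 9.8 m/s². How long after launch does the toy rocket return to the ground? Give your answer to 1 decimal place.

Phase 1 (powered ascent): v₀ = 0 m/s, a = 26 m/s².
v = v₀ + at = 0 + (26)(2) = 52.0 m/s
Δx = v₀t + ½at² = 0·2 + 0.5·26·2² = 52.0 m

Phase 2 (coasting upward): v₀ = 52.0 m/s, a = -9.8 m/s².
v = v₀ + at → t = (0 − 52.0) / -9.8 = 5.31 s
v² = v₀² + 2aΔx → Δx = (0² − 52.0²)/(2·-9.8) = 138 m

Phase 3 (free fall): v₀ = 0 m/s, a = -9.8 m/s².
Falls 190 m from rest: t = √(2·190/9.8) = 6.23 s; v = g·t = 61.0 m/s.
Total time = 2.00 + 5.31 + 6.23 = 13.5 s

13.5 s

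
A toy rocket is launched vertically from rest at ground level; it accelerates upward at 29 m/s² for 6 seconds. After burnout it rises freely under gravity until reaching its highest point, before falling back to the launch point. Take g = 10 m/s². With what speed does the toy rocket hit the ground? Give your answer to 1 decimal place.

201.8 m/s

Phase 1 (powered ascent): v₀ = 0 m/s, a = 29 m/s².
v = v₀ + at = 0 + (29)(6) = 174 m/s
Δx = v₀t + ½at² = 0·6 + 0.5·29·6² = 522 m

Phase 2 (coasting upward): v₀ = 174 m/s, a = -10 m/s².
v = v₀ + at → t = (0 − 174) / -10 = 17.4 s
v² = v₀² + 2aΔx → Δx = (0² − 174²)/(2·-10) = 1510 m

Phase 3 (free fall): v₀ = 0 m/s, a = -10 m/s².
Falls 2040 m from rest: t = √(2·2040/10) = 20.2 s; v = g·t = 202 m/s.
Impact speed = 202 m/s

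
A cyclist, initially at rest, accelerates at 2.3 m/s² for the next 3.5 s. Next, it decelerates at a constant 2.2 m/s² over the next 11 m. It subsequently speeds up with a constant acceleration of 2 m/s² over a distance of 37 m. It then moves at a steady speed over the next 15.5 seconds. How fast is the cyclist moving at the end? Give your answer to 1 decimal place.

12.8 m/s

Phase 1 (accelerating): v₀ = 0 m/s, a = 2.3 m/s².
v = v₀ + at = 0 + (2.3)(3.5) = 8.05 m/s
Δx = v₀t + ½at² = 0·3.5 + 0.5·2.3·3.5² = 14.1 m

Phase 2 (decelerating): v₀ = 8.05 m/s, a = -2.2 m/s².
v² = v₀² + 2aΔx = 8.05² + 2·-2.2·11 = 16.4 → v = 4.05 m/s
t = (v − v₀)/a = (4.05 − 8.05)/-2.2 = 1.82 s

Phase 3 (accelerating): v₀ = 4.05 m/s, a = 2 m/s².
v² = v₀² + 2aΔx = 4.05² + 2·2·37 = 164 → v = 12.8 m/s
t = (v − v₀)/a = (12.8 − 4.05)/2 = 4.39 s

Phase 4 (constant speed): v₀ = 12.8 m/s, a = 0 m/s².
v = v₀ + at = 12.8 + (0)(15.5) = 12.8 m/s
Δx = v₀t + ½at² = 12.8·15.5 + 0.5·0·15.5² = 199 m
Final speed = 12.8 m/s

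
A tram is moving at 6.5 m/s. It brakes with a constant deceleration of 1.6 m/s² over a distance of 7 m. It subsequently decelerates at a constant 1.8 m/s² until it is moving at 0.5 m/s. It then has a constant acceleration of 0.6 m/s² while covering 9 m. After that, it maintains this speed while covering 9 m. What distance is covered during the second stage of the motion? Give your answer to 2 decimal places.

Phase 1 (decelerating): v₀ = 6.50 m/s, a = -1.6 m/s².
v² = v₀² + 2aΔx = 6.50² + 2·-1.6·7 = 19.8 → v = 4.46 m/s
t = (v − v₀)/a = (4.46 − 6.50)/-1.6 = 1.28 s

Phase 2 (decelerating): v₀ = 4.46 m/s, a = -1.8 m/s².
v = v₀ + at → t = (0.5 − 4.46) / -1.8 = 2.20 s
v² = v₀² + 2aΔx → Δx = (0.5² − 4.46²)/(2·-1.8) = 5.44 m
Distance in phase 2 = 5.44 m

5.44 m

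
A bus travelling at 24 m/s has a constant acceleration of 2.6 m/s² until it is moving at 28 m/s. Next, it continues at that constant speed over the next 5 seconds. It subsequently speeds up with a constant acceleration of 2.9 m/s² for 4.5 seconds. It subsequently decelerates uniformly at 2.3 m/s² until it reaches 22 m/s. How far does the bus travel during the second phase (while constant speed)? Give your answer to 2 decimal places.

Phase 1 (accelerating): v₀ = 24.0 m/s, a = 2.6 m/s².
v = v₀ + at → t = (28 − 24.0) / 2.6 = 1.54 s
v² = v₀² + 2aΔx → Δx = (28² − 24.0²)/(2·2.6) = 40.0 m

Phase 2 (constant speed): v₀ = 28.0 m/s, a = 0 m/s².
v = v₀ + at = 28.0 + (0)(5) = 28.0 m/s
Δx = v₀t + ½at² = 28.0·5 + 0.5·0·5² = 140 m
Distance in phase 2 = 140 m

140.00 m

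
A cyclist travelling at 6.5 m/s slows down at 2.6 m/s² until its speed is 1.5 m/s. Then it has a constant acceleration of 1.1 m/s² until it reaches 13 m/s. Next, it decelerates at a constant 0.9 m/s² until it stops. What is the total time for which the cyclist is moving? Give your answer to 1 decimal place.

26.8 s

Phase 1 (decelerating): v₀ = 6.50 m/s, a = -2.6 m/s².
v = v₀ + at → t = (1.5 − 6.50) / -2.6 = 1.92 s
v² = v₀² + 2aΔx → Δx = (1.5² − 6.50²)/(2·-2.6) = 7.69 m

Phase 2 (accelerating): v₀ = 1.50 m/s, a = 1.1 m/s².
v = v₀ + at → t = (13 − 1.50) / 1.1 = 10.5 s
v² = v₀² + 2aΔx → Δx = (13² − 1.50²)/(2·1.1) = 75.8 m

Phase 3 (decelerating): v₀ = 13.0 m/s, a = -0.9 m/s².
v = v₀ + at → t = (0 − 13.0) / -0.9 = 14.4 s
v² = v₀² + 2aΔx → Δx = (0² − 13.0²)/(2·-0.9) = 93.9 m
Total time = 1.92 + 10.5 + 14.4 = 26.8 s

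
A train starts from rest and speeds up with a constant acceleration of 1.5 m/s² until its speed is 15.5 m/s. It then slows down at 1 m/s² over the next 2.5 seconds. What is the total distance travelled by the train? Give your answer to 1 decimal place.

115.7 m

Phase 1 (accelerating): v₀ = 0 m/s, a = 1.5 m/s².
v = v₀ + at → t = (15.5 − 0) / 1.5 = 10.3 s
v² = v₀² + 2aΔx → Δx = (15.5² − 0²)/(2·1.5) = 80.1 m

Phase 2 (decelerating): v₀ = 15.5 m/s, a = -1 m/s².
v = v₀ + at = 15.5 + (-1)(2.5) = 13.0 m/s
Δx = v₀t + ½at² = 15.5·2.5 + 0.5·-1·2.5² = 35.6 m
Total distance = 80.1 + 35.6 = 116 m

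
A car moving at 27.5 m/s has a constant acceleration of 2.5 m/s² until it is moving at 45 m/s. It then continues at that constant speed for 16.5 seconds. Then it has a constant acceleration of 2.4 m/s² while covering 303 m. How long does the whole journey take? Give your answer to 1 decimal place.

Phase 1 (accelerating): v₀ = 27.5 m/s, a = 2.5 m/s².
v = v₀ + at → t = (45 − 27.5) / 2.5 = 7.00 s
v² = v₀² + 2aΔx → Δx = (45² − 27.5²)/(2·2.5) = 254 m

Phase 2 (constant speed): v₀ = 45.0 m/s, a = 0 m/s².
v = v₀ + at = 45.0 + (0)(16.5) = 45.0 m/s
Δx = v₀t + ½at² = 45.0·16.5 + 0.5·0·16.5² = 742 m

Phase 3 (accelerating): v₀ = 45.0 m/s, a = 2.4 m/s².
v² = v₀² + 2aΔx = 45.0² + 2·2.4·303 = 3480 → v = 59.0 m/s
t = (v − v₀)/a = (59.0 − 45.0)/2.4 = 5.83 s
Total time = 7.00 + 16.5 + 5.83 = 29.3 s

29.3 s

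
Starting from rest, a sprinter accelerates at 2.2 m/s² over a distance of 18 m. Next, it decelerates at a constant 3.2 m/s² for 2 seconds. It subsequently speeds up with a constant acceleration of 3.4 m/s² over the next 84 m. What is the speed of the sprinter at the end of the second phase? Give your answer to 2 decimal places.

2.50 m/s

Phase 1 (accelerating): v₀ = 0 m/s, a = 2.2 m/s².
v² = v₀² + 2aΔx = 0² + 2·2.2·18 = 79.2 → v = 8.90 m/s
t = (v − v₀)/a = (8.90 − 0)/2.2 = 4.05 s

Phase 2 (decelerating): v₀ = 8.90 m/s, a = -3.2 m/s².
v = v₀ + at = 8.90 + (-3.2)(2) = 2.50 m/s
Δx = v₀t + ½at² = 8.90·2 + 0.5·-3.2·2² = 11.4 m
Speed at end of phase 2 = 2.50 m/s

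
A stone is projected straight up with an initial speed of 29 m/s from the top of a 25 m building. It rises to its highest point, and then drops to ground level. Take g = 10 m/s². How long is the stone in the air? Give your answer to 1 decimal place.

6.6 s

Phase 1 (rising): v₀ = 29.0 m/s, a = -10 m/s².
v = v₀ + at → t = (0 − 29.0) / -10 = 2.90 s
v² = v₀² + 2aΔx → Δx = (0² − 29.0²)/(2·-10) = 42.0 m

Phase 2 (falling): v₀ = 0 m/s, a = -10 m/s².
Falls 67.0 m from rest: t = √(2·67.0/10) = 3.66 s; v = g·t = 36.6 m/s.
Total time = 2.90 + 3.66 = 6.56 s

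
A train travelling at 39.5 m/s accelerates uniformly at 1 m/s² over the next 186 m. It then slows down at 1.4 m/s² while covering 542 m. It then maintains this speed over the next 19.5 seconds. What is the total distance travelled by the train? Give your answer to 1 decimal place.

1125.1 m

Phase 1 (accelerating): v₀ = 39.5 m/s, a = 1 m/s².
v² = v₀² + 2aΔx = 39.5² + 2·1·186 = 1930 → v = 44.0 m/s
t = (v − v₀)/a = (44.0 − 39.5)/1 = 4.46 s

Phase 2 (decelerating): v₀ = 44.0 m/s, a = -1.4 m/s².
v² = v₀² + 2aΔx = 44.0² + 2·-1.4·542 = 415 → v = 20.4 m/s
t = (v − v₀)/a = (20.4 − 44.0)/-1.4 = 16.9 s

Phase 3 (constant speed): v₀ = 20.4 m/s, a = 0 m/s².
v = v₀ + at = 20.4 + (0)(19.5) = 20.4 m/s
Δx = v₀t + ½at² = 20.4·19.5 + 0.5·0·19.5² = 397 m
Total distance = 186 + 542 + 397 = 1130 m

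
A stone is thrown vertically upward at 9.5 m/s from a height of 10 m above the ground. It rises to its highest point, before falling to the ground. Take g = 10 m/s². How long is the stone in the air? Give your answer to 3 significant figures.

2.65 s

Phase 1 (rising): v₀ = 9.50 m/s, a = -10 m/s².
v = v₀ + at → t = (0 − 9.50) / -10 = 0.950 s
v² = v₀² + 2aΔx → Δx = (0² − 9.50²)/(2·-10) = 4.51 m

Phase 2 (falling): v₀ = 0 m/s, a = -10 m/s².
Falls 14.5 m from rest: t = √(2·14.5/10) = 1.70 s; v = g·t = 17.0 m/s.
Total time = 0.950 + 1.70 = 2.65 s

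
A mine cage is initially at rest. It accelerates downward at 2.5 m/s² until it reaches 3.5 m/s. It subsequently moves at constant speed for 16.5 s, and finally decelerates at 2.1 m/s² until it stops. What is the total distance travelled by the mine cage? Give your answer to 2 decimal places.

63.12 m

Phase 1 (accelerating): v₀ = 0 m/s, a = 2.5 m/s².
v = v₀ + at → t = (3.5 − 0) / 2.5 = 1.40 s
v² = v₀² + 2aΔx → Δx = (3.5² − 0²)/(2·2.5) = 2.45 m

Phase 2 (constant speed): v₀ = 3.50 m/s, a = 0 m/s².
v = v₀ + at = 3.50 + (0)(16.5) = 3.50 m/s
Δx = v₀t + ½at² = 3.50·16.5 + 0.5·0·16.5² = 57.8 m

Phase 3 (decelerating): v₀ = 3.50 m/s, a = -2.1 m/s².
v = v₀ + at → t = (0 − 3.50) / -2.1 = 1.67 s
v² = v₀² + 2aΔx → Δx = (0² − 3.50²)/(2·-2.1) = 2.92 m
Total distance = 2.45 + 57.8 + 2.92 = 63.1 m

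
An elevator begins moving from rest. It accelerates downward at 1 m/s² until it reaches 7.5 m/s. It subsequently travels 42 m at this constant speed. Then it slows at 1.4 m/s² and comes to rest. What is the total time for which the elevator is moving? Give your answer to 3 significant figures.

18.5 s

Phase 1 (accelerating): v₀ = 0 m/s, a = 1 m/s².
v = v₀ + at → t = (7.5 − 0) / 1 = 7.50 s
v² = v₀² + 2aΔx → Δx = (7.5² − 0²)/(2·1) = 28.1 m

Phase 2 (constant speed): v₀ = 7.50 m/s, a = 0 m/s².
Constant speed: t = d/v = 42/7.50 = 5.60 s

Phase 3 (decelerating): v₀ = 7.50 m/s, a = -1.4 m/s².
v = v₀ + at → t = (0 − 7.50) / -1.4 = 5.36 s
v² = v₀² + 2aΔx → Δx = (0² − 7.50²)/(2·-1.4) = 20.1 m
Total time = 7.50 + 5.60 + 5.36 = 18.5 s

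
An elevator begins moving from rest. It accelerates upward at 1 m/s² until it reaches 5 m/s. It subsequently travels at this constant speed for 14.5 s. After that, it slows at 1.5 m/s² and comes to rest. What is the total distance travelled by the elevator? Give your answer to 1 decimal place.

Phase 1 (accelerating): v₀ = 0 m/s, a = 1 m/s².
v = v₀ + at → t = (5 − 0) / 1 = 5.00 s
v² = v₀² + 2aΔx → Δx = (5² − 0²)/(2·1) = 12.5 m

Phase 2 (constant speed): v₀ = 5.00 m/s, a = 0 m/s².
v = v₀ + at = 5.00 + (0)(14.5) = 5.00 m/s
Δx = v₀t + ½at² = 5.00·14.5 + 0.5·0·14.5² = 72.5 m

Phase 3 (decelerating): v₀ = 5.00 m/s, a = -1.5 m/s².
v = v₀ + at → t = (0 − 5.00) / -1.5 = 3.33 s
v² = v₀² + 2aΔx → Δx = (0² − 5.00²)/(2·-1.5) = 8.33 m
Total distance = 12.5 + 72.5 + 8.33 = 93.3 m

93.3 m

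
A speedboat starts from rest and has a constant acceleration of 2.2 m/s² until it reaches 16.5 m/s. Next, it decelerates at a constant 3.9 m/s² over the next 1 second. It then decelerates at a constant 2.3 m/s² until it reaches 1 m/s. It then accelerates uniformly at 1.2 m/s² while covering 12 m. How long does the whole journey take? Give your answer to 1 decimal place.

Phase 1 (accelerating): v₀ = 0 m/s, a = 2.2 m/s².
v = v₀ + at → t = (16.5 − 0) / 2.2 = 7.50 s
v² = v₀² + 2aΔx → Δx = (16.5² − 0²)/(2·2.2) = 61.9 m

Phase 2 (decelerating): v₀ = 16.5 m/s, a = -3.9 m/s².
v = v₀ + at = 16.5 + (-3.9)(1) = 12.6 m/s
Δx = v₀t + ½at² = 16.5·1 + 0.5·-3.9·1² = 14.6 m

Phase 3 (decelerating): v₀ = 12.6 m/s, a = -2.3 m/s².
v = v₀ + at → t = (1 − 12.6) / -2.3 = 5.04 s
v² = v₀² + 2aΔx → Δx = (1² − 12.6²)/(2·-2.3) = 34.3 m

Phase 4 (accelerating): v₀ = 1.00 m/s, a = 1.2 m/s².
v² = v₀² + 2aΔx = 1.00² + 2·1.2·12 = 29.8 → v = 5.46 m/s
t = (v − v₀)/a = (5.46 − 1.00)/1.2 = 3.72 s
Total time = 7.50 + 1.00 + 5.04 + 3.72 = 17.3 s

17.3 s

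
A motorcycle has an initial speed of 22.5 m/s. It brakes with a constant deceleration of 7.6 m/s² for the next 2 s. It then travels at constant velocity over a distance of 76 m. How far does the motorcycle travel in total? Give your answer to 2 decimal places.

105.80 m

Phase 1 (decelerating): v₀ = 22.5 m/s, a = -7.6 m/s².
v = v₀ + at = 22.5 + (-7.6)(2) = 7.30 m/s
Δx = v₀t + ½at² = 22.5·2 + 0.5·-7.6·2² = 29.8 m

Phase 2 (constant speed): v₀ = 7.30 m/s, a = 0 m/s².
Constant speed: t = d/v = 76/7.30 = 10.4 s
Total distance = 29.8 + 76.0 = 106 m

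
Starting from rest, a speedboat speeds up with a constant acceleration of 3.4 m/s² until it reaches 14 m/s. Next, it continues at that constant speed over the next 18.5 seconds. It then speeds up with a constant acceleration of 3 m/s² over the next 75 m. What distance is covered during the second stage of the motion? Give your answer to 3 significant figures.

Phase 1 (accelerating): v₀ = 0 m/s, a = 3.4 m/s².
v = v₀ + at → t = (14 − 0) / 3.4 = 4.12 s
v² = v₀² + 2aΔx → Δx = (14² − 0²)/(2·3.4) = 28.8 m

Phase 2 (constant speed): v₀ = 14.0 m/s, a = 0 m/s².
v = v₀ + at = 14.0 + (0)(18.5) = 14.0 m/s
Δx = v₀t + ½at² = 14.0·18.5 + 0.5·0·18.5² = 259 m
Distance in phase 2 = 259 m

259 m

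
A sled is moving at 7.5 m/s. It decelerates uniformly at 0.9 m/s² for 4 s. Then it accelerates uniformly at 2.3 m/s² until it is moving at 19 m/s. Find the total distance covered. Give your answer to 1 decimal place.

98.0 m

Phase 1 (decelerating): v₀ = 7.50 m/s, a = -0.9 m/s².
v = v₀ + at = 7.50 + (-0.9)(4) = 3.90 m/s
Δx = v₀t + ½at² = 7.50·4 + 0.5·-0.9·4² = 22.8 m

Phase 2 (accelerating): v₀ = 3.90 m/s, a = 2.3 m/s².
v = v₀ + at → t = (19 − 3.90) / 2.3 = 6.57 s
v² = v₀² + 2aΔx → Δx = (19² − 3.90²)/(2·2.3) = 75.2 m
Total distance = 22.8 + 75.2 = 98.0 m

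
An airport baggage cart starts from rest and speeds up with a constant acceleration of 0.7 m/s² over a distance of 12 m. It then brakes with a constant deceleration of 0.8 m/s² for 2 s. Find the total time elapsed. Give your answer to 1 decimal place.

7.9 s

Phase 1 (accelerating): v₀ = 0 m/s, a = 0.7 m/s².
v² = v₀² + 2aΔx = 0² + 2·0.7·12 = 16.8 → v = 4.10 m/s
t = (v − v₀)/a = (4.10 − 0)/0.7 = 5.86 s

Phase 2 (decelerating): v₀ = 4.10 m/s, a = -0.8 m/s².
v = v₀ + at = 4.10 + (-0.8)(2) = 2.50 m/s
Δx = v₀t + ½at² = 4.10·2 + 0.5·-0.8·2² = 6.60 m
Total time = 5.86 + 2.00 = 7.86 s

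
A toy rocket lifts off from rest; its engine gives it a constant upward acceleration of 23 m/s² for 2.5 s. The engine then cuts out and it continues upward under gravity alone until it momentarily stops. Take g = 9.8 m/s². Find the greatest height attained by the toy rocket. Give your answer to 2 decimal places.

240.56 m

Phase 1 (powered ascent): v₀ = 0 m/s, a = 23 m/s².
v = v₀ + at = 0 + (23)(2.5) = 57.5 m/s
Δx = v₀t + ½at² = 0·2.5 + 0.5·23·2.5² = 71.9 m

Phase 2 (coasting upward): v₀ = 57.5 m/s, a = -9.8 m/s².
v = v₀ + at → t = (0 − 57.5) / -9.8 = 5.87 s
v² = v₀² + 2aΔx → Δx = (0² − 57.5²)/(2·-9.8) = 169 m
Maximum height = 71.9 + 169 = 241 m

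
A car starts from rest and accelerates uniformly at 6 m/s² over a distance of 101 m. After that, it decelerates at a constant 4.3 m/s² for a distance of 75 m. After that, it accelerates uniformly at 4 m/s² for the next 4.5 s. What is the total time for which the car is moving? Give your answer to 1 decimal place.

12.9 s

Phase 1 (accelerating): v₀ = 0 m/s, a = 6 m/s².
v² = v₀² + 2aΔx = 0² + 2·6·101 = 1210 → v = 34.8 m/s
t = (v − v₀)/a = (34.8 − 0)/6 = 5.80 s

Phase 2 (decelerating): v₀ = 34.8 m/s, a = -4.3 m/s².
v² = v₀² + 2aΔx = 34.8² + 2·-4.3·75 = 567 → v = 23.8 m/s
t = (v − v₀)/a = (23.8 − 34.8)/-4.3 = 2.56 s

Phase 3 (accelerating): v₀ = 23.8 m/s, a = 4 m/s².
v = v₀ + at = 23.8 + (4)(4.5) = 41.8 m/s
Δx = v₀t + ½at² = 23.8·4.5 + 0.5·4·4.5² = 148 m
Total time = 5.80 + 2.56 + 4.50 = 12.9 s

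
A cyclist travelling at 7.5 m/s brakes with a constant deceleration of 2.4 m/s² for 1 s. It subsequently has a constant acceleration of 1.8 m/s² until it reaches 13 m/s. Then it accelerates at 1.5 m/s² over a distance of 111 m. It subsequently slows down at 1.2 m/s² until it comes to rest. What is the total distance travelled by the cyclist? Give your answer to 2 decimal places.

366.19 m

Phase 1 (decelerating): v₀ = 7.50 m/s, a = -2.4 m/s².
v = v₀ + at = 7.50 + (-2.4)(1) = 5.10 m/s
Δx = v₀t + ½at² = 7.50·1 + 0.5·-2.4·1² = 6.30 m

Phase 2 (accelerating): v₀ = 5.10 m/s, a = 1.8 m/s².
v = v₀ + at → t = (13 − 5.10) / 1.8 = 4.39 s
v² = v₀² + 2aΔx → Δx = (13² − 5.10²)/(2·1.8) = 39.7 m

Phase 3 (accelerating): v₀ = 13.0 m/s, a = 1.5 m/s².
v² = v₀² + 2aΔx = 13.0² + 2·1.5·111 = 502 → v = 22.4 m/s
t = (v − v₀)/a = (22.4 − 13.0)/1.5 = 6.27 s

Phase 4 (decelerating): v₀ = 22.4 m/s, a = -1.2 m/s².
v = v₀ + at → t = (0 − 22.4) / -1.2 = 18.7 s
v² = v₀² + 2aΔx → Δx = (0² − 22.4²)/(2·-1.2) = 209 m
Total distance = 6.30 + 39.7 + 111 + 209 = 366 m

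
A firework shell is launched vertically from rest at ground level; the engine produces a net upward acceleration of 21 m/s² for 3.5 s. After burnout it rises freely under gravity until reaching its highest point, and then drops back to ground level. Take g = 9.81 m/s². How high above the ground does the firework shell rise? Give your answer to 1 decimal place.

Phase 1 (powered ascent): v₀ = 0 m/s, a = 21 m/s².
v = v₀ + at = 0 + (21)(3.5) = 73.5 m/s
Δx = v₀t + ½at² = 0·3.5 + 0.5·21·3.5² = 129 m

Phase 2 (coasting upward): v₀ = 73.5 m/s, a = -9.81 m/s².
v = v₀ + at → t = (0 − 73.5) / -9.81 = 7.49 s
v² = v₀² + 2aΔx → Δx = (0² − 73.5²)/(2·-9.81) = 275 m
Maximum height = 129 + 275 = 404 m

404.0 m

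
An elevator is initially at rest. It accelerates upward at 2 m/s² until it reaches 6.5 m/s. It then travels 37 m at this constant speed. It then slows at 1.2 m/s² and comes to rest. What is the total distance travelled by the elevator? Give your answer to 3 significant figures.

Phase 1 (accelerating): v₀ = 0 m/s, a = 2 m/s².
v = v₀ + at → t = (6.5 − 0) / 2 = 3.25 s
v² = v₀² + 2aΔx → Δx = (6.5² − 0²)/(2·2) = 10.6 m

Phase 2 (constant speed): v₀ = 6.50 m/s, a = 0 m/s².
Constant speed: t = d/v = 37/6.50 = 5.69 s

Phase 3 (decelerating): v₀ = 6.50 m/s, a = -1.2 m/s².
v = v₀ + at → t = (0 − 6.50) / -1.2 = 5.42 s
v² = v₀² + 2aΔx → Δx = (0² − 6.50²)/(2·-1.2) = 17.6 m
Total distance = 10.6 + 37.0 + 17.6 = 65.2 m

65.2 m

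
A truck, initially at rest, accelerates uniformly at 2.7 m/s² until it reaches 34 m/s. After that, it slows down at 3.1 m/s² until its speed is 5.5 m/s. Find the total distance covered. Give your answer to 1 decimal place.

395.6 m

Phase 1 (accelerating): v₀ = 0 m/s, a = 2.7 m/s².
v = v₀ + at → t = (34 − 0) / 2.7 = 12.6 s
v² = v₀² + 2aΔx → Δx = (34² − 0²)/(2·2.7) = 214 m

Phase 2 (decelerating): v₀ = 34.0 m/s, a = -3.1 m/s².
v = v₀ + at → t = (5.5 − 34.0) / -3.1 = 9.19 s
v² = v₀² + 2aΔx → Δx = (5.5² − 34.0²)/(2·-3.1) = 182 m
Total distance = 214 + 182 = 396 m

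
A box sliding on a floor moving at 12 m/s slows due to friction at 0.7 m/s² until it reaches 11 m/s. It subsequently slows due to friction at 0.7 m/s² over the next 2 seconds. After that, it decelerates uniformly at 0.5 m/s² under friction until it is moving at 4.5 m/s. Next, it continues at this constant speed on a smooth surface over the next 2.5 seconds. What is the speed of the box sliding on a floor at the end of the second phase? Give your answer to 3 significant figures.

Phase 1 (decelerating): v₀ = 12.0 m/s, a = -0.7 m/s².
v = v₀ + at → t = (11 − 12.0) / -0.7 = 1.43 s
v² = v₀² + 2aΔx → Δx = (11² − 12.0²)/(2·-0.7) = 16.4 m

Phase 2 (decelerating): v₀ = 11.0 m/s, a = -0.7 m/s².
v = v₀ + at = 11.0 + (-0.7)(2) = 9.60 m/s
Δx = v₀t + ½at² = 11.0·2 + 0.5·-0.7·2² = 20.6 m
Speed at end of phase 2 = 9.60 m/s

9.60 m/s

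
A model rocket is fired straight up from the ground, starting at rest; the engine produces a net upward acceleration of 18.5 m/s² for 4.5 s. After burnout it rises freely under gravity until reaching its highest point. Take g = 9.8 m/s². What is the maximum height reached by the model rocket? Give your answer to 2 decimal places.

540.91 m

Phase 1 (powered ascent): v₀ = 0 m/s, a = 18.5 m/s².
v = v₀ + at = 0 + (18.5)(4.5) = 83.2 m/s
Δx = v₀t + ½at² = 0·4.5 + 0.5·18.5·4.5² = 187 m

Phase 2 (coasting upward): v₀ = 83.2 m/s, a = -9.8 m/s².
v = v₀ + at → t = (0 − 83.2) / -9.8 = 8.49 s
v² = v₀² + 2aΔx → Δx = (0² − 83.2²)/(2·-9.8) = 354 m
Maximum height = 187 + 354 = 541 m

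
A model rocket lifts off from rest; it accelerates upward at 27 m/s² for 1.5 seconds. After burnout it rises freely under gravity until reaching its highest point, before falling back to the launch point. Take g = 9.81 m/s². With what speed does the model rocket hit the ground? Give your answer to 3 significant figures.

47.3 m/s

Phase 1 (powered ascent): v₀ = 0 m/s, a = 27 m/s².
v = v₀ + at = 0 + (27)(1.5) = 40.5 m/s
Δx = v₀t + ½at² = 0·1.5 + 0.5·27·1.5² = 30.4 m

Phase 2 (coasting upward): v₀ = 40.5 m/s, a = -9.81 m/s².
v = v₀ + at → t = (0 − 40.5) / -9.81 = 4.13 s
v² = v₀² + 2aΔx → Δx = (0² − 40.5²)/(2·-9.81) = 83.6 m

Phase 3 (free fall): v₀ = 0 m/s, a = -9.81 m/s².
Falls 114 m from rest: t = √(2·114/9.81) = 4.82 s; v = g·t = 47.3 m/s.
Impact speed = 47.3 m/s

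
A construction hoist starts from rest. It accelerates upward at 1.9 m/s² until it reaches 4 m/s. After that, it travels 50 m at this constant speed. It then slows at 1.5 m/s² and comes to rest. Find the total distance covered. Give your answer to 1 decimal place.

59.5 m

Phase 1 (accelerating): v₀ = 0 m/s, a = 1.9 m/s².
v = v₀ + at → t = (4 − 0) / 1.9 = 2.11 s
v² = v₀² + 2aΔx → Δx = (4² − 0²)/(2·1.9) = 4.21 m

Phase 2 (constant speed): v₀ = 4.00 m/s, a = 0 m/s².
Constant speed: t = d/v = 50/4.00 = 12.5 s

Phase 3 (decelerating): v₀ = 4.00 m/s, a = -1.5 m/s².
v = v₀ + at → t = (0 − 4.00) / -1.5 = 2.67 s
v² = v₀² + 2aΔx → Δx = (0² − 4.00²)/(2·-1.5) = 5.33 m
Total distance = 4.21 + 50.0 + 5.33 = 59.5 m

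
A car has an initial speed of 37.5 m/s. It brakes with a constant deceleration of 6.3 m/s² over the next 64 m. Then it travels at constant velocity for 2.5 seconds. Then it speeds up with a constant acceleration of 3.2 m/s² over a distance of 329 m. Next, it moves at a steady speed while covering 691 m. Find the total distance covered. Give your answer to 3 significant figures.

Phase 1 (decelerating): v₀ = 37.5 m/s, a = -6.3 m/s².
v² = v₀² + 2aΔx = 37.5² + 2·-6.3·64 = 600 → v = 24.5 m/s
t = (v − v₀)/a = (24.5 − 37.5)/-6.3 = 2.06 s

Phase 2 (constant speed): v₀ = 24.5 m/s, a = 0 m/s².
v = v₀ + at = 24.5 + (0)(2.5) = 24.5 m/s
Δx = v₀t + ½at² = 24.5·2.5 + 0.5·0·2.5² = 61.2 m

Phase 3 (accelerating): v₀ = 24.5 m/s, a = 3.2 m/s².
v² = v₀² + 2aΔx = 24.5² + 2·3.2·329 = 2710 → v = 52.0 m/s
t = (v − v₀)/a = (52.0 − 24.5)/3.2 = 8.60 s

Phase 4 (constant speed): v₀ = 52.0 m/s, a = 0 m/s².
Constant speed: t = d/v = 691/52.0 = 13.3 s
Total distance = 64.0 + 61.2 + 329 + 691 = 1150 m

1150 m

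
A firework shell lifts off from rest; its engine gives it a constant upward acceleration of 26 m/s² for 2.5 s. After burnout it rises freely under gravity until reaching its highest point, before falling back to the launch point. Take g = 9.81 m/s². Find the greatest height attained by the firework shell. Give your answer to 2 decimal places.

296.59 m

Phase 1 (powered ascent): v₀ = 0 m/s, a = 26 m/s².
v = v₀ + at = 0 + (26)(2.5) = 65.0 m/s
Δx = v₀t + ½at² = 0·2.5 + 0.5·26·2.5² = 81.2 m

Phase 2 (coasting upward): v₀ = 65.0 m/s, a = -9.81 m/s².
v = v₀ + at → t = (0 − 65.0) / -9.81 = 6.63 s
v² = v₀² + 2aΔx → Δx = (0² − 65.0²)/(2·-9.81) = 215 m
Maximum height = 81.2 + 215 = 297 m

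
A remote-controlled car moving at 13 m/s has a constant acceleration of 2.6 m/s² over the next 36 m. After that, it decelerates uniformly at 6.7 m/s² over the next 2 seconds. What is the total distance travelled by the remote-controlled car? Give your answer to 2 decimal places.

60.35 m

Phase 1 (accelerating): v₀ = 13.0 m/s, a = 2.6 m/s².
v² = v₀² + 2aΔx = 13.0² + 2·2.6·36 = 356 → v = 18.9 m/s
t = (v − v₀)/a = (18.9 − 13.0)/2.6 = 2.26 s

Phase 2 (decelerating): v₀ = 18.9 m/s, a = -6.7 m/s².
v = v₀ + at = 18.9 + (-6.7)(2) = 5.47 m/s
Δx = v₀t + ½at² = 18.9·2 + 0.5·-6.7·2² = 24.3 m
Total distance = 36.0 + 24.3 = 60.3 m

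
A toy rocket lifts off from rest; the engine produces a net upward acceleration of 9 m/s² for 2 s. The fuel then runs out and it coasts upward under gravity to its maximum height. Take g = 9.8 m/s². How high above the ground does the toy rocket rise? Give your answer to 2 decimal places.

34.53 m

Phase 1 (powered ascent): v₀ = 0 m/s, a = 9 m/s².
v = v₀ + at = 0 + (9)(2) = 18.0 m/s
Δx = v₀t + ½at² = 0·2 + 0.5·9·2² = 18.0 m

Phase 2 (coasting upward): v₀ = 18.0 m/s, a = -9.8 m/s².
v = v₀ + at → t = (0 − 18.0) / -9.8 = 1.84 s
v² = v₀² + 2aΔx → Δx = (0² − 18.0²)/(2·-9.8) = 16.5 m
Maximum height = 18.0 + 16.5 = 34.5 m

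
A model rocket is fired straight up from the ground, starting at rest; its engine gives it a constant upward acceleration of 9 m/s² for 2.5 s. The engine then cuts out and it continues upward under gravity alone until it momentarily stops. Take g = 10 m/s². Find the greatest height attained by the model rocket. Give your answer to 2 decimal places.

53.44 m

Phase 1 (powered ascent): v₀ = 0 m/s, a = 9 m/s².
v = v₀ + at = 0 + (9)(2.5) = 22.5 m/s
Δx = v₀t + ½at² = 0·2.5 + 0.5·9·2.5² = 28.1 m

Phase 2 (coasting upward): v₀ = 22.5 m/s, a = -10 m/s².
v = v₀ + at → t = (0 − 22.5) / -10 = 2.25 s
v² = v₀² + 2aΔx → Δx = (0² − 22.5²)/(2·-10) = 25.3 m
Maximum height = 28.1 + 25.3 = 53.4 m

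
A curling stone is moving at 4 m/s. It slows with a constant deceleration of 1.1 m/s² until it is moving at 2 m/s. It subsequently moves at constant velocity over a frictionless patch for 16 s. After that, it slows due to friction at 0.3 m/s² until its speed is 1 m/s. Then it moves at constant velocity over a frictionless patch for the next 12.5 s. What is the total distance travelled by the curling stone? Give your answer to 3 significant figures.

Phase 1 (decelerating): v₀ = 4.00 m/s, a = -1.1 m/s².
v = v₀ + at → t = (2 − 4.00) / -1.1 = 1.82 s
v² = v₀² + 2aΔx → Δx = (2² − 4.00²)/(2·-1.1) = 5.45 m

Phase 2 (constant speed): v₀ = 2.00 m/s, a = 0 m/s².
v = v₀ + at = 2.00 + (0)(16) = 2.00 m/s
Δx = v₀t + ½at² = 2.00·16 + 0.5·0·16² = 32.0 m

Phase 3 (decelerating): v₀ = 2.00 m/s, a = -0.3 m/s².
v = v₀ + at → t = (1 − 2.00) / -0.3 = 3.33 s
v² = v₀² + 2aΔx → Δx = (1² − 2.00²)/(2·-0.3) = 5.00 m

Phase 4 (constant speed): v₀ = 1.00 m/s, a = 0 m/s².
v = v₀ + at = 1.00 + (0)(12.5) = 1.00 m/s
Δx = v₀t + ½at² = 1.00·12.5 + 0.5·0·12.5² = 12.5 m
Total distance = 5.45 + 32.0 + 5.00 + 12.5 = 55.0 m

55.0 m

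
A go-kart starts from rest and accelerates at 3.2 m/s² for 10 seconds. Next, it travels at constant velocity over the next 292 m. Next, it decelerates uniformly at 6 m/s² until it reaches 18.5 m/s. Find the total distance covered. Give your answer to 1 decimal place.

Phase 1 (accelerating): v₀ = 0 m/s, a = 3.2 m/s².
v = v₀ + at = 0 + (3.2)(10) = 32.0 m/s
Δx = v₀t + ½at² = 0·10 + 0.5·3.2·10² = 160 m

Phase 2 (constant speed): v₀ = 32.0 m/s, a = 0 m/s².
Constant speed: t = d/v = 292/32.0 = 9.12 s

Phase 3 (decelerating): v₀ = 32.0 m/s, a = -6 m/s².
v = v₀ + at → t = (18.5 − 32.0) / -6 = 2.25 s
v² = v₀² + 2aΔx → Δx = (18.5² − 32.0²)/(2·-6) = 56.8 m
Total distance = 160 + 292 + 56.8 = 509 m

508.8 m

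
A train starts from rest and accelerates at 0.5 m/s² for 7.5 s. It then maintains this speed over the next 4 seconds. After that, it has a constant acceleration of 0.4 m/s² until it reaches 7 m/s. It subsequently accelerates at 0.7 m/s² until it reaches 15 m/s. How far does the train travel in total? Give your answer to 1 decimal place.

198.4 m

Phase 1 (accelerating): v₀ = 0 m/s, a = 0.5 m/s².
v = v₀ + at = 0 + (0.5)(7.5) = 3.75 m/s
Δx = v₀t + ½at² = 0·7.5 + 0.5·0.5·7.5² = 14.1 m

Phase 2 (constant speed): v₀ = 3.75 m/s, a = 0 m/s².
v = v₀ + at = 3.75 + (0)(4) = 3.75 m/s
Δx = v₀t + ½at² = 3.75·4 + 0.5·0·4² = 15.0 m

Phase 3 (accelerating): v₀ = 3.75 m/s, a = 0.4 m/s².
v = v₀ + at → t = (7 − 3.75) / 0.4 = 8.12 s
v² = v₀² + 2aΔx → Δx = (7² − 3.75²)/(2·0.4) = 43.7 m

Phase 4 (accelerating): v₀ = 7.00 m/s, a = 0.7 m/s².
v = v₀ + at → t = (15 − 7.00) / 0.7 = 11.4 s
v² = v₀² + 2aΔx → Δx = (15² − 7.00²)/(2·0.7) = 126 m
Total distance = 14.1 + 15.0 + 43.7 + 126 = 198 m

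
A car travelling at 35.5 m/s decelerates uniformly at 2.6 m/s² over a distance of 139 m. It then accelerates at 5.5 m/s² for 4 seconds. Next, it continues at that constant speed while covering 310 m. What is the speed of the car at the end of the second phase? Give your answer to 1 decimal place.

45.2 m/s

Phase 1 (decelerating): v₀ = 35.5 m/s, a = -2.6 m/s².
v² = v₀² + 2aΔx = 35.5² + 2·-2.6·139 = 537 → v = 23.2 m/s
t = (v − v₀)/a = (23.2 − 35.5)/-2.6 = 4.74 s

Phase 2 (accelerating): v₀ = 23.2 m/s, a = 5.5 m/s².
v = v₀ + at = 23.2 + (5.5)(4) = 45.2 m/s
Δx = v₀t + ½at² = 23.2·4 + 0.5·5.5·4² = 137 m
Speed at end of phase 2 = 45.2 m/s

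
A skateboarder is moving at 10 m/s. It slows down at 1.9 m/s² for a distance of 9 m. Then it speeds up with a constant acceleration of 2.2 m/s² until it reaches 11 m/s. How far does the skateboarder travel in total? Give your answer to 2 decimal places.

Phase 1 (decelerating): v₀ = 10.0 m/s, a = -1.9 m/s².
v² = v₀² + 2aΔx = 10.0² + 2·-1.9·9 = 65.8 → v = 8.11 m/s
t = (v − v₀)/a = (8.11 − 10.0)/-1.9 = 0.994 s

Phase 2 (accelerating): v₀ = 8.11 m/s, a = 2.2 m/s².
v = v₀ + at → t = (11 − 8.11) / 2.2 = 1.31 s
v² = v₀² + 2aΔx → Δx = (11² − 8.11²)/(2·2.2) = 12.5 m
Total distance = 9.00 + 12.5 = 21.5 m

21.55 m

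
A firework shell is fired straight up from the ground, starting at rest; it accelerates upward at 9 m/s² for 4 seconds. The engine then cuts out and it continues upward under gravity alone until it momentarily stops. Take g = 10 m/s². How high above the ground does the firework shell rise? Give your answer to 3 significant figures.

Phase 1 (powered ascent): v₀ = 0 m/s, a = 9 m/s².
v = v₀ + at = 0 + (9)(4) = 36.0 m/s
Δx = v₀t + ½at² = 0·4 + 0.5·9·4² = 72.0 m

Phase 2 (coasting upward): v₀ = 36.0 m/s, a = -10 m/s².
v = v₀ + at → t = (0 − 36.0) / -10 = 3.60 s
v² = v₀² + 2aΔx → Δx = (0² − 36.0²)/(2·-10) = 64.8 m
Maximum height = 72.0 + 64.8 = 137 m

137 m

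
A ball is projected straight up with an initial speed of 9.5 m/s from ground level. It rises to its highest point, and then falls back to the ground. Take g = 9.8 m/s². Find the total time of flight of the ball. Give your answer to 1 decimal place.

1.9 s

Phase 1 (rising): v₀ = 9.50 m/s, a = -9.8 m/s².
v = v₀ + at → t = (0 − 9.50) / -9.8 = 0.969 s
v² = v₀² + 2aΔx → Δx = (0² − 9.50²)/(2·-9.8) = 4.60 m

Phase 2 (falling): v₀ = 0 m/s, a = -9.8 m/s².
Falls 4.60 m from rest: t = √(2·4.60/9.8) = 0.969 s; v = g·t = 9.50 m/s.
Total time = 0.969 + 0.969 = 1.94 s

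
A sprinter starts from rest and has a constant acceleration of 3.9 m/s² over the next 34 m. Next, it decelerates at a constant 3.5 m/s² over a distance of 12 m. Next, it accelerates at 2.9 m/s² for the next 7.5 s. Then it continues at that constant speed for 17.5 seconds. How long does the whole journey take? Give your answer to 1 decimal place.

30.0 s

Phase 1 (accelerating): v₀ = 0 m/s, a = 3.9 m/s².
v² = v₀² + 2aΔx = 0² + 2·3.9·34 = 265 → v = 16.3 m/s
t = (v − v₀)/a = (16.3 − 0)/3.9 = 4.18 s

Phase 2 (decelerating): v₀ = 16.3 m/s, a = -3.5 m/s².
v² = v₀² + 2aΔx = 16.3² + 2·-3.5·12 = 181 → v = 13.5 m/s
t = (v − v₀)/a = (13.5 − 16.3)/-3.5 = 0.807 s

Phase 3 (accelerating): v₀ = 13.5 m/s, a = 2.9 m/s².
v = v₀ + at = 13.5 + (2.9)(7.5) = 35.2 m/s
Δx = v₀t + ½at² = 13.5·7.5 + 0.5·2.9·7.5² = 183 m

Phase 4 (constant speed): v₀ = 35.2 m/s, a = 0 m/s².
v = v₀ + at = 35.2 + (0)(17.5) = 35.2 m/s
Δx = v₀t + ½at² = 35.2·17.5 + 0.5·0·17.5² = 616 m
Total time = 4.18 + 0.807 + 7.50 + 17.5 = 30.0 s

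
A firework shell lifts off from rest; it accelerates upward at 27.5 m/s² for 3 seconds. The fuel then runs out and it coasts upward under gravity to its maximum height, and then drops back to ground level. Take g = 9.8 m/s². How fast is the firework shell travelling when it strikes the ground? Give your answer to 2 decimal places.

Phase 1 (powered ascent): v₀ = 0 m/s, a = 27.5 m/s².
v = v₀ + at = 0 + (27.5)(3) = 82.5 m/s
Δx = v₀t + ½at² = 0·3 + 0.5·27.5·3² = 124 m

Phase 2 (coasting upward): v₀ = 82.5 m/s, a = -9.8 m/s².
v = v₀ + at → t = (0 − 82.5) / -9.8 = 8.42 s
v² = v₀² + 2aΔx → Δx = (0² − 82.5²)/(2·-9.8) = 347 m

Phase 3 (free fall): v₀ = 0 m/s, a = -9.8 m/s².
Falls 471 m from rest: t = √(2·471/9.8) = 9.80 s; v = g·t = 96.1 m/s.
Impact speed = 96.1 m/s

96.08 m/s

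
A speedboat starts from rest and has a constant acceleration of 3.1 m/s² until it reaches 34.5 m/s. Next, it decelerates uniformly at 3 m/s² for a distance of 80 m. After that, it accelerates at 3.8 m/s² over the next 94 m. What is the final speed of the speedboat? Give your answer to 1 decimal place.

Phase 1 (accelerating): v₀ = 0 m/s, a = 3.1 m/s².
v = v₀ + at → t = (34.5 − 0) / 3.1 = 11.1 s
v² = v₀² + 2aΔx → Δx = (34.5² − 0²)/(2·3.1) = 192 m

Phase 2 (decelerating): v₀ = 34.5 m/s, a = -3 m/s².
v² = v₀² + 2aΔx = 34.5² + 2·-3·80 = 710 → v = 26.7 m/s
t = (v − v₀)/a = (26.7 − 34.5)/-3 = 2.62 s

Phase 3 (accelerating): v₀ = 26.7 m/s, a = 3.8 m/s².
v² = v₀² + 2aΔx = 26.7² + 2·3.8·94 = 1420 → v = 37.7 m/s
t = (v − v₀)/a = (37.7 − 26.7)/3.8 = 2.92 s
Final speed = 37.7 m/s

37.7 m/s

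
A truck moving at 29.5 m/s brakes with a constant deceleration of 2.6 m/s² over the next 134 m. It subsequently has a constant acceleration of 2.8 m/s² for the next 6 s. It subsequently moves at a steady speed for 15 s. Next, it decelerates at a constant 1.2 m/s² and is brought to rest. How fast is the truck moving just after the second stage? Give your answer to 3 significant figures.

Phase 1 (decelerating): v₀ = 29.5 m/s, a = -2.6 m/s².
v² = v₀² + 2aΔx = 29.5² + 2·-2.6·134 = 173 → v = 13.2 m/s
t = (v − v₀)/a = (13.2 − 29.5)/-2.6 = 6.28 s

Phase 2 (accelerating): v₀ = 13.2 m/s, a = 2.8 m/s².
v = v₀ + at = 13.2 + (2.8)(6) = 30.0 m/s
Δx = v₀t + ½at² = 13.2·6 + 0.5·2.8·6² = 129 m
Speed at end of phase 2 = 30.0 m/s

30.0 m/s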